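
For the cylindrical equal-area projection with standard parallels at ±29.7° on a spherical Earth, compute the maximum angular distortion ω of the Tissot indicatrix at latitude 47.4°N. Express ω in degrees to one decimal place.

For cylindrical equal-area with standard parallel φ₀, h = cos φ / cos φ₀ and k = cos φ₀ / cos φ, so h·k = 1.
At 47.4°: h = 0.7792, k = 1.283; principal scales a = 1.283, b = 0.7792.
sin(ω/2) = (a − b)/(a + b) = 0.5041/2.063 = 0.2444, so ω = 2 arcsin(0.2444) ≈ 28.3°.

28.3°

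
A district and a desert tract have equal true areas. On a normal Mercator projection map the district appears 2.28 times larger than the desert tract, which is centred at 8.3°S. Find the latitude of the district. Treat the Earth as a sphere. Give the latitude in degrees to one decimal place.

Mercator areal scale is sec²φ, so apparent-area ratio = sec²φ₁ / sec²φ₂ = cos²φ₂ / cos²φ₁.
cos²φ₂ / cos²φ₁ = 2.28  ⇒  cos φ₁ = cos 8.3° / √2.28 = 0.9895/1.510 = 0.6553.
φ₁ = arccos(0.6553) ≈ 49.1°.

49.1°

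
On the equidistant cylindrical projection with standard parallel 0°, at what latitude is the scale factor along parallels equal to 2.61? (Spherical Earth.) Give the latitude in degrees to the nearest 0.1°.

Plate carrée: h = 1, k = sec φ along parallels.
sec φ = 2.61  ⇒  cos φ = 0.3831  ⇒  φ ≈ 67.5°.

67.5°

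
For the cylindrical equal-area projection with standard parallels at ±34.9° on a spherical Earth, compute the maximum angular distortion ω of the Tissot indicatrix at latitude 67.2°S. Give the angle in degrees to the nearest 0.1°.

Cylindrical equal-area (φ₀ = 34.9°): h = cos φ / cos 34.9° along meridians, k = cos 34.9° / cos φ along parallels; h·k = 1.
At 67.2°: h = 0.4725, k = 2.116; principal scales a = 2.116, b = 0.4725.
sin(ω/2) = (a − b)/(a + b) = 1.644/2.589 = 0.6350, so ω = 2 arcsin(0.6350) ≈ 78.8°.

78.8°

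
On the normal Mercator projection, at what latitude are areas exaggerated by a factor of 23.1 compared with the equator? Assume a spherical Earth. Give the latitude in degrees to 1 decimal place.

78.0°

Mercator areal scale is sec²φ.
sec²φ = 23.1  ⇒  cos²φ = 0.04329  ⇒  cos φ = 0.2081.
φ = arccos(0.2081) ≈ 78.0°.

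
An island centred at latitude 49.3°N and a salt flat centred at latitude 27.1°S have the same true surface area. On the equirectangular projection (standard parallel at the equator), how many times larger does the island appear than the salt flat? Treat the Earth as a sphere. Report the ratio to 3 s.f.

Plate carrée maps x = Rλ, y = Rφ. The meridian scale is h = 1 and the parallel scale is k = 1/cos φ = sec φ.
Areal scale at 49.3°: h·k = 1.000 × 1.534 = 1.534.
Areal scale at 27.1°: h·k = 1.000 × 1.123 = 1.123.
Ratio = 1.534/1.123 ≈ 1.37.

1.37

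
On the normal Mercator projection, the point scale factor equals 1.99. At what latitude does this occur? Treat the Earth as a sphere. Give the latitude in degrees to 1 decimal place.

Mercator scale is k = sec φ = 1/cos φ.
1/cos φ = 1.99  ⇒  cos φ = 0.5025  ⇒  φ = arccos(0.5025) ≈ 59.8°.

59.8°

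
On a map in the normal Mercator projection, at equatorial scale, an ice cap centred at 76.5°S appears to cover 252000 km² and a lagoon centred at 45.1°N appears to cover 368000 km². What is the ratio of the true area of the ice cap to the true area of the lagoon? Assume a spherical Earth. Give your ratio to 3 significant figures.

0.0749

Mercator's areal exaggeration is sec²φ; hence true area = (apparent area) · cos²φ.
True area of ice cap: 252000 × cos²(76.5°) = 252000 × 0.05450 = 13730 km².
True area of lagoon: 368000 × cos²(45.1°) = 368000 × 0.4983 = 183400 km².
Ratio = 13730 / 183400 ≈ 0.0749.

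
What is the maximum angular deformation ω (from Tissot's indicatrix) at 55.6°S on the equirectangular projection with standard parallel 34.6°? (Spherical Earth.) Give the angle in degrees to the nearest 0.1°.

In the equirectangular projection with standard parallel φ₀ = 34.6° (x = Rλ cos φ₀, y = Rφ), meridians are true-scale (h = 1) and the parallel scale is k = cos φ₀ / cos φ.
At 55.6°: h = 1.000, k = 1.457; principal scales a = 1.457, b = 1.000.
sin(ω/2) = (a − b)/(a + b) = 0.4570/2.457 = 0.1860, so ω = 2 arcsin(0.1860) ≈ 21.4°.

21.4°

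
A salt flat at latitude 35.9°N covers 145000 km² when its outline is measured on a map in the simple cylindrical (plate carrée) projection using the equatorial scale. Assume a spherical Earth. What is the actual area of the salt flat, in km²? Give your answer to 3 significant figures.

117000 km²

For the equirectangular projection with φ₀ = 0 (plate carrée), h = 1 along meridians and k = sec φ along parallels.
Areal scale = h·k = 1 × sec φ; at 35.9°, h = 1.000, k = 1.235, so h·k = 1.235.
True area = apparent / (areal scale) = 145000 / 1.235 ≈ 117000 km².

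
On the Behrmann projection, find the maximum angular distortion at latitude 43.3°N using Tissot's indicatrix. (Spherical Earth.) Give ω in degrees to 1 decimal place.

19.8°

The Behrmann projection is cylindrical equal-area with φ₀ = 30°. Cylindrical equal-area (φ₀ = 30°): h = cos φ / cos 30° along meridians, k = cos 30° / cos φ along parallels; h·k = 1.
At 43.3°: h = 0.8404, k = 1.190; principal scales a = 1.190, b = 0.8404.
sin(ω/2) = (a − b)/(a + b) = 0.3496/2.030 = 0.1722, so ω = 2 arcsin(0.1722) ≈ 19.8°.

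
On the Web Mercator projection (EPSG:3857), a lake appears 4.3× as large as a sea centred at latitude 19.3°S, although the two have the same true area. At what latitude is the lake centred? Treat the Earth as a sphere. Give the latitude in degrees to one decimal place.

62.9°

On Mercator, (apparent₁)/(apparent₂) = sec²φ₁ / sec²φ₂ when true areas are equal.
cos²φ₂ / cos²φ₁ = 4.3  ⇒  cos φ₁ = cos 19.3° / √4.3 = 0.9438/2.074 = 0.4551.
φ₁ = arccos(0.4551) ≈ 62.9°.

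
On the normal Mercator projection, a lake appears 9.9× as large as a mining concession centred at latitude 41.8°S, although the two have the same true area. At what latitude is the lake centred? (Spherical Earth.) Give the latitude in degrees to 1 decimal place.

76.3°

Mercator areal scale is sec²φ, so apparent-area ratio = sec²φ₁ / sec²φ₂ = cos²φ₂ / cos²φ₁.
cos²φ₂ / cos²φ₁ = 9.9  ⇒  cos φ₁ = cos 41.8° / √9.9 = 0.7455/3.146 = 0.2369.
φ₁ = arccos(0.2369) ≈ 76.3°.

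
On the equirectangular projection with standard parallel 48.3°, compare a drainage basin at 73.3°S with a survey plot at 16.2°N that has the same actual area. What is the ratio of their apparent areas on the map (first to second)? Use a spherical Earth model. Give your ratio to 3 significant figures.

3.34

In the equirectangular projection with standard parallel φ₀ = 48.3° (x = Rλ cos φ₀, y = Rφ), meridians are true-scale (h = 1) and the parallel scale is k = cos φ₀ / cos φ.
Areal scale at 73.3°: h·k = 1.000 × 2.315 = 2.315.
Areal scale at 16.2°: h·k = 1.000 × 0.6927 = 0.6927.
Ratio = 2.315/0.6927 ≈ 3.34.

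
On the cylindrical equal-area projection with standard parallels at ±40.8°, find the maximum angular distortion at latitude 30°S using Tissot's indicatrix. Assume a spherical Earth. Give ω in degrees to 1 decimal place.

For cylindrical equal-area with standard parallel φ₀, h = cos φ / cos φ₀ and k = cos φ₀ / cos φ, so h·k = 1.
At 30°: h = 1.144, k = 0.8741; principal scales a = 1.144, b = 0.8741.
sin(ω/2) = (a − b)/(a + b) = 0.2699/2.018 = 0.1338, so ω = 2 arcsin(0.1338) ≈ 15.4°.

15.4°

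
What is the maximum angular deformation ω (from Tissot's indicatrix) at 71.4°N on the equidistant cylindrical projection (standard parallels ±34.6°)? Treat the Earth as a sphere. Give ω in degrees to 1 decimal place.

52.4°

With standard parallel φ₀ = 34.6°, the equirectangular projection gives x = Rλ cos φ₀, y = Rφ, so h = 1 and k = cos 34.6° / cos φ.
At 71.4°: h = 1.000, k = 2.581; principal scales a = 2.581, b = 1.000.
sin(ω/2) = (a − b)/(a + b) = 1.581/3.581 = 0.4414, so ω = 2 arcsin(0.4414) ≈ 52.4°.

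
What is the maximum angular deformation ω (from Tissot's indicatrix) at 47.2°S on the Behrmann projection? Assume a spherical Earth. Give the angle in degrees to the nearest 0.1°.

27.5°

Behrmann is a cylindrical equal-area projection with standard parallels at ±30°. A cylindrical equal-area projection with standard parallel φ₀ has meridian scale h = cos φ / cos φ₀ and parallel scale k = cos φ₀ / cos φ (so areas are preserved, h·k = 1).
At 47.2°: h = 0.7846, k = 1.275; principal scales a = 1.275, b = 0.7846.
sin(ω/2) = (a − b)/(a + b) = 0.4901/2.059 = 0.2380, so ω = 2 arcsin(0.2380) ≈ 27.5°.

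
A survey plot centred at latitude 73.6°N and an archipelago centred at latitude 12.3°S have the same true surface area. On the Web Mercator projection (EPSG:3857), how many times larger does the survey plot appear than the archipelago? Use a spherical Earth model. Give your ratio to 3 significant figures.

12.0

On Mercator, area is exaggerated by sec²φ = 1/cos²φ.
At 73.6°: sec²(73.6°) = 1/0.2823² = 12.54.
At 12.3°: sec²(12.3°) = 1/0.9770² = 1.048.
Ratio = 12.54/1.048 = cos²(12.3°)/cos²(73.6°) ≈ 12.0.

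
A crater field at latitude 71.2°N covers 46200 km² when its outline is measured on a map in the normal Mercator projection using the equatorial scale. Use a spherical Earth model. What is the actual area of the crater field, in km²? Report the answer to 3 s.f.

4800 km²

The Mercator projection is conformal; its linear scale factor is the same in every direction and equals sec φ = 1/cos φ.
Areal scale = k² = sec²φ = 1/cos²(71.2°) = 1/0.3223² = 9.629.
True area = apparent / (areal scale) = 46200 / 9.629 ≈ 4800 km².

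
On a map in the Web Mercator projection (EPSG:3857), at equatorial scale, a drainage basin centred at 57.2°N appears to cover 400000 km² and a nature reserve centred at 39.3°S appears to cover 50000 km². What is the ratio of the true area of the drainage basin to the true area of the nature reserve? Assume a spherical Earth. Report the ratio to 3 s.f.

3.92

Mercator's areal exaggeration is sec²φ; hence true area = (apparent area) · cos²φ.
True area of drainage basin: 400000 × cos²(57.2°) = 400000 × 0.2934 = 117400 km².
True area of nature reserve: 50000 × cos²(39.3°) = 50000 × 0.5988 = 29940 km².
Ratio = 117400 / 29940 ≈ 3.92.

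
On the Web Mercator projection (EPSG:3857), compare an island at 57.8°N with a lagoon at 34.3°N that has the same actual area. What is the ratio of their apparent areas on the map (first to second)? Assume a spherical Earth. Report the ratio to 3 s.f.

Mercator areal scale is sec²φ.
At 57.8°: sec²(57.8°) = 1/0.5329² = 3.522.
At 34.3°: sec²(34.3°) = 1/0.8261² = 1.465.
Ratio = 3.522/1.465 = cos²(34.3°)/cos²(57.8°) ≈ 2.40.

2.40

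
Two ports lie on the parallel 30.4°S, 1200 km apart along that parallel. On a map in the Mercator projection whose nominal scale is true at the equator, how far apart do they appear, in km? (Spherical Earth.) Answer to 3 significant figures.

The Mercator projection is conformal; its linear scale factor is the same in every direction and equals sec φ = 1/cos φ.
Along the parallel, k = sec 30.4° = 1/0.8625 = 1.159.
Map distance = 1200 × 1.159 ≈ 1390 km.

1390 km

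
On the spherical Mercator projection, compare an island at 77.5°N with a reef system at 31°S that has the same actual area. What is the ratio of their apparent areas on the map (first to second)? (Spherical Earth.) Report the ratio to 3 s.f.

Mercator is conformal with k = sec φ, so areal scale = k² = sec²φ.
At 77.5°: sec²(77.5°) = 1/0.2164² = 21.35.
At 31°: sec²(31°) = 1/0.8572² = 1.361.
Ratio = 21.35/1.361 = cos²(31°)/cos²(77.5°) ≈ 15.7.

15.7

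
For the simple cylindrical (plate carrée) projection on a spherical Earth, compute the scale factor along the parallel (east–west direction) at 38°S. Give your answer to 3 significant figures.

1.27

For the equirectangular projection with φ₀ = 0 (plate carrée), h = 1 along meridians and k = sec φ along parallels.
k = 1/cos 38° = 1/0.7880 = 1.269.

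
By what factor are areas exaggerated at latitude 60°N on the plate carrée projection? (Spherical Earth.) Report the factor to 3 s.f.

For the equirectangular projection with φ₀ = 0 (plate carrée), h = 1 along meridians and k = sec φ along parallels.
Areal scale = h·k = 1 × sec φ; at 60°, h = 1.000, k = 2.000, so h·k = 2.000.

2.00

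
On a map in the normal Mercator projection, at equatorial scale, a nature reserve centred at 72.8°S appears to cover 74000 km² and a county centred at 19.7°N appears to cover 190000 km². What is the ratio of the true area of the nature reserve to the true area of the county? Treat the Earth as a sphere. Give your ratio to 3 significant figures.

0.0384

Mercator's areal exaggeration is sec²φ; hence true area = (apparent area) · cos²φ.
True area of nature reserve: 74000 × cos²(72.8°) = 74000 × 0.08744 = 6471 km².
True area of county: 190000 × cos²(19.7°) = 190000 × 0.8864 = 168400 km².
Ratio = 6471 / 168400 ≈ 0.0384.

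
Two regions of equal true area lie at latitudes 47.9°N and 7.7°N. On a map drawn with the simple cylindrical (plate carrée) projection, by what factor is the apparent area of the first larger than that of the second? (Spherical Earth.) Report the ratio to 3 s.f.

1.48

Plate carrée maps x = Rλ, y = Rφ. The meridian scale is h = 1 and the parallel scale is k = 1/cos φ = sec φ.
Areal scale at 47.9°: h·k = 1.000 × 1.492 = 1.492.
Areal scale at 7.7°: h·k = 1.000 × 1.009 = 1.009.
Ratio = 1.492/1.009 ≈ 1.48.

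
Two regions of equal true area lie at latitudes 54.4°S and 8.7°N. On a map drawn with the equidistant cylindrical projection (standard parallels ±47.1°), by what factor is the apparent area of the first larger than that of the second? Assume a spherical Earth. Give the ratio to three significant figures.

With standard parallel φ₀ = 47.1°, the equirectangular projection gives x = Rλ cos φ₀, y = Rφ, so h = 1 and k = cos 47.1° / cos φ.
Areal scale at 54.4°: h·k = 1.000 × 1.169 = 1.169.
Areal scale at 8.7°: h·k = 1.000 × 0.6886 = 0.6886.
Ratio = 1.169/0.6886 ≈ 1.70.

1.70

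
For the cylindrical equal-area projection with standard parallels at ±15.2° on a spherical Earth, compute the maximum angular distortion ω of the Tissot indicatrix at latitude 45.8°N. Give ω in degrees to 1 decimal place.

For cylindrical equal-area with standard parallel φ₀, h = cos φ / cos φ₀ and k = cos φ₀ / cos φ, so h·k = 1.
At 45.8°: h = 0.7224, k = 1.384; principal scales a = 1.384, b = 0.7224.
sin(ω/2) = (a − b)/(a + b) = 0.6618/2.107 = 0.3141, so ω = 2 arcsin(0.3141) ≈ 36.6°.

36.6°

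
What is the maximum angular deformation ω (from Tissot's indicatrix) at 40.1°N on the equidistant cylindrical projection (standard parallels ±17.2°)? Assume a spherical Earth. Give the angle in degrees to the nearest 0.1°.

In the equirectangular projection with standard parallel φ₀ = 17.2° (x = Rλ cos φ₀, y = Rφ), meridians are true-scale (h = 1) and the parallel scale is k = cos φ₀ / cos φ.
At 40.1°: h = 1.000, k = 1.249; principal scales a = 1.249, b = 1.000.
sin(ω/2) = (a − b)/(a + b) = 0.2489/2.249 = 0.1107, so ω = 2 arcsin(0.1107) ≈ 12.7°.

12.7°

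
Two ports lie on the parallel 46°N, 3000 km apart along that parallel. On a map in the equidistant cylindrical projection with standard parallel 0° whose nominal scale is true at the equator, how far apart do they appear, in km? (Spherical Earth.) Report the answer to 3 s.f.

4320 km

Plate carrée maps x = Rλ, y = Rφ. The meridian scale is h = 1 and the parallel scale is k = 1/cos φ = sec φ.
Along the parallel, k = sec 46° = 1/0.6947 = 1.440.
Map distance = 3000 × 1.440 ≈ 4320 km.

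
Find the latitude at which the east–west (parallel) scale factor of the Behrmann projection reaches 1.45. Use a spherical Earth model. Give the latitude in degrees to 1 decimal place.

The Behrmann projection is cylindrical equal-area with φ₀ = 30°. A cylindrical equal-area projection with standard parallel φ₀ has meridian scale h = cos φ / cos φ₀ and parallel scale k = cos φ₀ / cos φ (so areas are preserved, h·k = 1).
k = cos φ₀ / cos φ = 1.45  ⇒  cos φ = cos 30° / 1.45 = 0.5973.
φ = arccos(0.5973) ≈ 53.3°.

53.3°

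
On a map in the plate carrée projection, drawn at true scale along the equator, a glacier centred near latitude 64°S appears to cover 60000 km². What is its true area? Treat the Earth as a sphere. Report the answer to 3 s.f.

26300 km²

In the plate carrée (x = Rλ, y = Rφ), meridians are true-scale (h = 1) and parallels are stretched by k = sec φ.
Areal scale = h·k = 1 × sec φ; at 64°, h = 1.000, k = 2.281, so h·k = 2.281.
True area = apparent / (areal scale) = 60000 / 2.281 ≈ 26300 km².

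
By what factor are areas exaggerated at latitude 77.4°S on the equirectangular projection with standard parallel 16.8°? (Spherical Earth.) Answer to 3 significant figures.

The equidistant cylindrical projection with φ₀ = 16.8° has h = 1 (meridians true) and k = cos φ₀ / cos φ along parallels.
Areal scale = h·k = 1 × cos φ₀ / cos φ; at 77.4°, h = 1.000, k = 4.388, so h·k = 4.388.

4.39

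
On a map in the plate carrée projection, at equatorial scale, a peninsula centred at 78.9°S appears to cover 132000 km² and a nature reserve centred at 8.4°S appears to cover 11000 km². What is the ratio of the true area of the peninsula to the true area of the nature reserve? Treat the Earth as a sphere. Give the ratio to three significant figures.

2.34

On the plate carrée, areal scale = h·k = 1 × sec φ, so true area = apparent × cos φ.
True area of peninsula: 132000 × cos(78.9°) = 132000 × 0.1925 = 25410 km².
True area of nature reserve: 11000 × cos(8.4°) = 11000 × 0.9893 = 10880 km².
Ratio = 25410 / 10880 ≈ 2.34.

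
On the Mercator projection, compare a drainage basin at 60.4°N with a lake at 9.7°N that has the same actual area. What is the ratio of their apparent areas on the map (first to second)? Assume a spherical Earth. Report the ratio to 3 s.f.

On Mercator, area is exaggerated by sec²φ = 1/cos²φ.
At 60.4°: sec²(60.4°) = 1/0.4939² = 4.099.
At 9.7°: sec²(9.7°) = 1/0.9857² = 1.029.
Ratio = 4.099/1.029 = cos²(9.7°)/cos²(60.4°) ≈ 3.98.

3.98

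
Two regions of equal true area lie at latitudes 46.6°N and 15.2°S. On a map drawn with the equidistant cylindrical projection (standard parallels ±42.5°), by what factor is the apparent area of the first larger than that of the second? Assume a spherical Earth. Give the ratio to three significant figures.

In the equirectangular projection with standard parallel φ₀ = 42.5° (x = Rλ cos φ₀, y = Rφ), meridians are true-scale (h = 1) and the parallel scale is k = cos φ₀ / cos φ.
Areal scale at 46.6°: h·k = 1.000 × 1.073 = 1.073.
Areal scale at 15.2°: h·k = 1.000 × 0.7640 = 0.7640.
Ratio = 1.073/0.7640 ≈ 1.40.

1.40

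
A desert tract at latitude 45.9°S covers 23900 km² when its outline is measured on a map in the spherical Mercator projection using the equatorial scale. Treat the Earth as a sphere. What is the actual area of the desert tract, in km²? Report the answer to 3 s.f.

For Mercator, h = k = sec φ (a conformal cylindrical projection has a single point scale, 1/cos φ).
Areal scale = k² = sec²φ = 1/cos²(45.9°) = 1/0.6959² = 2.065.
True area = apparent / (areal scale) = 23900 / 2.065 ≈ 11600 km².

11600 km²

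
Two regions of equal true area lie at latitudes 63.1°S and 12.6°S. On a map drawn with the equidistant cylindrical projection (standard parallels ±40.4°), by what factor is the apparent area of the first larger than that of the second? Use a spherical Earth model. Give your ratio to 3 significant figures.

2.16

With standard parallel φ₀ = 40.4°, the equirectangular projection gives x = Rλ cos φ₀, y = Rφ, so h = 1 and k = cos 40.4° / cos φ.
Areal scale at 63.1°: h·k = 1.000 × 1.683 = 1.683.
Areal scale at 12.6°: h·k = 1.000 × 0.7803 = 0.7803.
Ratio = 1.683/0.7803 ≈ 2.16.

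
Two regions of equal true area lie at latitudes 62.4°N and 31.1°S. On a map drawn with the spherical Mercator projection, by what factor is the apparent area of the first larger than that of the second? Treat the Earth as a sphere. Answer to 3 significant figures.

Mercator is conformal with k = sec φ, so areal scale = k² = sec²φ.
At 62.4°: sec²(62.4°) = 1/0.4633² = 4.659.
At 31.1°: sec²(31.1°) = 1/0.8563² = 1.364.
Ratio = 4.659/1.364 = cos²(31.1°)/cos²(62.4°) ≈ 3.42.

3.42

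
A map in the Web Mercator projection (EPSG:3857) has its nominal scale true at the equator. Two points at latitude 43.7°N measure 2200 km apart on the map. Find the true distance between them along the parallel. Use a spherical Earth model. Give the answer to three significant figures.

1590 km

For Mercator, h = k = sec φ (a conformal cylindrical projection has a single point scale, 1/cos φ).
Along the parallel at 43.7°, map distances are exaggerated by k = sec 43.7° = 1.383.
True distance = 2200 / 1.383 = 2200 × cos 43.7° ≈ 1590 km.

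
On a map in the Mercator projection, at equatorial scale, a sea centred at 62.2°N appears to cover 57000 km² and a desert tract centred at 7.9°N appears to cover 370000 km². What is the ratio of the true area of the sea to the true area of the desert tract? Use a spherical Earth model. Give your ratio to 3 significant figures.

0.0342

On Mercator the areal scale is sec²φ, so true area = apparent × cos²φ.
True area of sea: 57000 × cos²(62.2°) = 57000 × 0.2175 = 12400 km².
True area of desert tract: 370000 × cos²(7.9°) = 370000 × 0.9811 = 363000 km².
Ratio = 12400 / 363000 ≈ 0.0342.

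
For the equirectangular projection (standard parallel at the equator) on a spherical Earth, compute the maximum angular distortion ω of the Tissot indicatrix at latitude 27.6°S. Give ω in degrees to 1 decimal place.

Plate carrée maps x = Rλ, y = Rφ. The meridian scale is h = 1 and the parallel scale is k = 1/cos φ = sec φ.
At 27.6°: h = 1.000, k = 1.128; principal scales a = 1.128, b = 1.000.
sin(ω/2) = (a − b)/(a + b) = 0.1284/2.128 = 0.06033, so ω = 2 arcsin(0.06033) ≈ 6.9°.

6.9°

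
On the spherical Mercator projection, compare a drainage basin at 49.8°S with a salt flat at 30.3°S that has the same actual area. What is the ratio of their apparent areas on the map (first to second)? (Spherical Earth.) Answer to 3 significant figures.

Mercator is conformal with k = sec φ, so areal scale = k² = sec²φ.
At 49.8°: sec²(49.8°) = 1/0.6455² = 2.400.
At 30.3°: sec²(30.3°) = 1/0.8634² = 1.341.
Ratio = 2.400/1.341 = cos²(30.3°)/cos²(49.8°) ≈ 1.79.

1.79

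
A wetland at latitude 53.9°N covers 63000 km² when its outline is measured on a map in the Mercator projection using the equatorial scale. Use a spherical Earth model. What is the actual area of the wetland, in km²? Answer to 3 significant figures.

The Mercator projection is conformal; its linear scale factor is the same in every direction and equals sec φ = 1/cos φ.
Areal scale = k² = sec²φ = 1/cos²(53.9°) = 1/0.5892² = 2.881.
True area = apparent / (areal scale) = 63000 / 2.881 ≈ 21900 km².

21900 km²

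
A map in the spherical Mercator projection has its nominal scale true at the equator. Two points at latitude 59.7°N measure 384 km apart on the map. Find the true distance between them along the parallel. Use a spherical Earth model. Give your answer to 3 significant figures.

194 km

For Mercator, h = k = sec φ (a conformal cylindrical projection has a single point scale, 1/cos φ).
Along the parallel at 59.7°, map distances are exaggerated by k = sec 59.7° = 1.982.
True distance = 384 / 1.982 = 384 × cos 59.7° ≈ 194 km.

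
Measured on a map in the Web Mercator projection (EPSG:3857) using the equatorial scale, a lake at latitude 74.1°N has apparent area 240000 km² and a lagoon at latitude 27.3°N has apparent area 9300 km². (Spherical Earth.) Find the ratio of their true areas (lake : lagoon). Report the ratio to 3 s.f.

On Mercator the areal scale is sec²φ, so true area = apparent × cos²φ.
True area of lake: 240000 × cos²(74.1°) = 240000 × 0.07505 = 18010 km².
True area of lagoon: 9300 × cos²(27.3°) = 9300 × 0.7896 = 7344 km².
Ratio = 18010 / 7344 ≈ 2.45.

2.45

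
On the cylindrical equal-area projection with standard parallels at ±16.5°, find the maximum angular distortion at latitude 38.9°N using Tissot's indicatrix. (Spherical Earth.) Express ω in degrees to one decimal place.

For cylindrical equal-area with standard parallel φ₀, h = cos φ / cos φ₀ and k = cos φ₀ / cos φ, so h·k = 1.
At 38.9°: h = 0.8117, k = 1.232; principal scales a = 1.232, b = 0.8117.
sin(ω/2) = (a − b)/(a + b) = 0.4204/2.044 = 0.2057, so ω = 2 arcsin(0.2057) ≈ 23.7°.

23.7°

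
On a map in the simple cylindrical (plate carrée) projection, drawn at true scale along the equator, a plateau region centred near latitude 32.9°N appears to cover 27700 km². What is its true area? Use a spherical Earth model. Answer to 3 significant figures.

23300 km²

Plate carrée maps x = Rλ, y = Rφ. The meridian scale is h = 1 and the parallel scale is k = 1/cos φ = sec φ.
Areal scale = h·k = 1 × sec φ; at 32.9°, h = 1.000, k = 1.191, so h·k = 1.191.
True area = apparent / (areal scale) = 27700 / 1.191 ≈ 23300 km².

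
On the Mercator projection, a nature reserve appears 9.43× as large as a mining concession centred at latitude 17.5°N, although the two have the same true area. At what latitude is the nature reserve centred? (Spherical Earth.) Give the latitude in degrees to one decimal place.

71.9°

For equal true areas on Mercator, apparent areas scale as sec²φ, so the ratio is cos²φ₂ / cos²φ₁.
cos²φ₂ / cos²φ₁ = 9.43  ⇒  cos φ₁ = cos 17.5° / √9.43 = 0.9537/3.071 = 0.3106.
φ₁ = arccos(0.3106) ≈ 71.9°.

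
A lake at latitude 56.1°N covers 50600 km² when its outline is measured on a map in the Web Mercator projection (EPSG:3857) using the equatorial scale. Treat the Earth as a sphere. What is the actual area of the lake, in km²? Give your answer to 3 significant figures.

Mercator is conformal, so the point scale is isotropic: h = k = sec φ = 1/cos φ.
Areal scale = k² = sec²φ = 1/cos²(56.1°) = 1/0.5577² = 3.215.
True area = apparent / (areal scale) = 50600 / 3.215 ≈ 15700 km².

15700 km²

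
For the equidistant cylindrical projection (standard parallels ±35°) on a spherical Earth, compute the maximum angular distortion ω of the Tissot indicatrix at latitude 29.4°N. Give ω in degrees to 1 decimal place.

The equidistant cylindrical projection with φ₀ = 35° has h = 1 (meridians true) and k = cos φ₀ / cos φ along parallels.
At 29.4°: h = 1.000, k = 0.9402; principal scales a = 1.000, b = 0.9402.
sin(ω/2) = (a − b)/(a + b) = 0.05976/1.940 = 0.03080, so ω = 2 arcsin(0.03080) ≈ 3.5°.

3.5°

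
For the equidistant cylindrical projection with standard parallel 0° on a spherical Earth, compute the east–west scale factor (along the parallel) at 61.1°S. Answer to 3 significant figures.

2.07

Plate carrée maps x = Rλ, y = Rφ. The meridian scale is h = 1 and the parallel scale is k = 1/cos φ = sec φ.
k = 1/cos 61.1° = 1/0.4833 = 2.069.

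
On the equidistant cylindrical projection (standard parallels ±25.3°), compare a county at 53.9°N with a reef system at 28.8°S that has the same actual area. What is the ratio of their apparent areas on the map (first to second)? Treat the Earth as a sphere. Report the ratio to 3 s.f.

In the equirectangular projection with standard parallel φ₀ = 25.3° (x = Rλ cos φ₀, y = Rφ), meridians are true-scale (h = 1) and the parallel scale is k = cos φ₀ / cos φ.
Areal scale at 53.9°: h·k = 1.000 × 1.534 = 1.534.
Areal scale at 28.8°: h·k = 1.000 × 1.032 = 1.032.
Ratio = 1.534/1.032 ≈ 1.49.

1.49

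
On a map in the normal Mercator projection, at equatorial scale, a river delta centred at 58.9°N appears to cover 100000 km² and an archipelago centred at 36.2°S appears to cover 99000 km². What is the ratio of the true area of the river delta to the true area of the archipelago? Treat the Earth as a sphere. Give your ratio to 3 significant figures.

0.414

On Mercator the areal scale is sec²φ, so true area = apparent × cos²φ.
True area of river delta: 100000 × cos²(58.9°) = 100000 × 0.2668 = 26680 km².
True area of archipelago: 99000 × cos²(36.2°) = 99000 × 0.6512 = 64470 km².
Ratio = 26680 / 64470 ≈ 0.414.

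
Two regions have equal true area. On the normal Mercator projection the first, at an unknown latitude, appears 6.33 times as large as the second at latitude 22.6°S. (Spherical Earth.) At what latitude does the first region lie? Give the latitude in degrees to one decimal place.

68.5°

Mercator areal scale is sec²φ, so apparent-area ratio = sec²φ₁ / sec²φ₂ = cos²φ₂ / cos²φ₁.
cos²φ₂ / cos²φ₁ = 6.33  ⇒  cos φ₁ = cos 22.6° / √6.33 = 0.9232/2.516 = 0.3669.
φ₁ = arccos(0.3669) ≈ 68.5°.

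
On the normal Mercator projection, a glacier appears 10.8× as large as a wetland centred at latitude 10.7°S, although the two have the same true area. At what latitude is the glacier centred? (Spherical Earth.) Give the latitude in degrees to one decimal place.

72.6°

On Mercator, (apparent₁)/(apparent₂) = sec²φ₁ / sec²φ₂ when true areas are equal.
cos²φ₂ / cos²φ₁ = 10.8  ⇒  cos φ₁ = cos 10.7° / √10.8 = 0.9826/3.286 = 0.2990.
φ₁ = arccos(0.2990) ≈ 72.6°.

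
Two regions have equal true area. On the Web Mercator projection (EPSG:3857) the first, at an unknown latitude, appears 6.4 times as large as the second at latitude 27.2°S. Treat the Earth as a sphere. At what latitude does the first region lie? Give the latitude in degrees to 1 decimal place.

On Mercator, (apparent₁)/(apparent₂) = sec²φ₁ / sec²φ₂ when true areas are equal.
cos²φ₂ / cos²φ₁ = 6.4  ⇒  cos φ₁ = cos 27.2° / √6.4 = 0.8894/2.530 = 0.3516.
φ₁ = arccos(0.3516) ≈ 69.4°.

69.4°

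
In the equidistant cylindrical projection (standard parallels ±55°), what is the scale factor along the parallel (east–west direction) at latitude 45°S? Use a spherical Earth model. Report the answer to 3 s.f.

0.811

In the equirectangular projection with standard parallel φ₀ = 55° (x = Rλ cos φ₀, y = Rφ), meridians are true-scale (h = 1) and the parallel scale is k = cos φ₀ / cos φ.
k = cos 55° / cos 45° = 0.5736/0.7071 = 0.8112.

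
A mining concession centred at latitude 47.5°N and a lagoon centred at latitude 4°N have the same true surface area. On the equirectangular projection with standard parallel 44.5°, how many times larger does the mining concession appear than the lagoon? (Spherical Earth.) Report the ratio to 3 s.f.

1.48

With standard parallel φ₀ = 44.5°, the equirectangular projection gives x = Rλ cos φ₀, y = Rφ, so h = 1 and k = cos 44.5° / cos φ.
Areal scale at 47.5°: h·k = 1.000 × 1.056 = 1.056.
Areal scale at 4°: h·k = 1.000 × 0.7150 = 0.7150.
Ratio = 1.056/0.7150 ≈ 1.48.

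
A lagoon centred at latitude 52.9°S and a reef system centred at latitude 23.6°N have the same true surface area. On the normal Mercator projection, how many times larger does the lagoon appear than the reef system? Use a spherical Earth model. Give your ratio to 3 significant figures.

2.31

Mercator is conformal with k = sec φ, so areal scale = k² = sec²φ.
At 52.9°: sec²(52.9°) = 1/0.6032² = 2.748.
At 23.6°: sec²(23.6°) = 1/0.9164² = 1.191.
Ratio = 2.748/1.191 = cos²(23.6°)/cos²(52.9°) ≈ 2.31.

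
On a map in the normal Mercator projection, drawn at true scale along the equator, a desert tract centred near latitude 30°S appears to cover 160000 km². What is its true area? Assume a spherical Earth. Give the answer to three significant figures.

Mercator is conformal, so the point scale is isotropic: h = k = sec φ = 1/cos φ.
Areal scale = k² = sec²φ = 1/cos²(30°) = 1/0.8660² = 1.333.
True area = apparent / (areal scale) = 160000 / 1.333 ≈ 120000 km².

120000 km²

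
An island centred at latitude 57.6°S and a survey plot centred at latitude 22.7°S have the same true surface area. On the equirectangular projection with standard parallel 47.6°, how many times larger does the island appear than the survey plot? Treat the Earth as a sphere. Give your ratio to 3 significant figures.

With standard parallel φ₀ = 47.6°, the equirectangular projection gives x = Rλ cos φ₀, y = Rφ, so h = 1 and k = cos 47.6° / cos φ.
Areal scale at 57.6°: h·k = 1.000 × 1.258 = 1.258.
Areal scale at 22.7°: h·k = 1.000 × 0.7309 = 0.7309.
Ratio = 1.258/0.7309 ≈ 1.72.

1.72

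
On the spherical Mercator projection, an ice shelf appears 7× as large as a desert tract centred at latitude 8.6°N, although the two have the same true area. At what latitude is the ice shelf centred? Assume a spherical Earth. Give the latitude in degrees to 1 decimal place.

68.1°

For equal true areas on Mercator, apparent areas scale as sec²φ, so the ratio is cos²φ₂ / cos²φ₁.
cos²φ₂ / cos²φ₁ = 7  ⇒  cos φ₁ = cos 8.6° / √7 = 0.9888/2.646 = 0.3737.
φ₁ = arccos(0.3737) ≈ 68.1°.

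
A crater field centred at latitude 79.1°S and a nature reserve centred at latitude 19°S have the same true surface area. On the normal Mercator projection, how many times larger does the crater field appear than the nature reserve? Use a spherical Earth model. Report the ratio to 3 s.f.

Mercator areal scale is sec²φ.
At 79.1°: sec²(79.1°) = 1/0.1891² = 27.97.
At 19°: sec²(19°) = 1/0.9455² = 1.119.
Ratio = 27.97/1.119 = cos²(19°)/cos²(79.1°) ≈ 25.0.

25.0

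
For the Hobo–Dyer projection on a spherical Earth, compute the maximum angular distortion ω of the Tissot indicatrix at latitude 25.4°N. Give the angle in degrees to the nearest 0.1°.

14.8°

The Hobo–Dyer projection is cylindrical equal-area with φ₀ = 37.5°. Cylindrical equal-area (φ₀ = 37.5°): h = cos φ / cos 37.5° along meridians, k = cos 37.5° / cos φ along parallels; h·k = 1.
At 25.4°: h = 1.139, k = 0.8782; principal scales a = 1.139, b = 0.8782.
sin(ω/2) = (a − b)/(a + b) = 0.2604/2.017 = 0.1291, so ω = 2 arcsin(0.1291) ≈ 14.8°.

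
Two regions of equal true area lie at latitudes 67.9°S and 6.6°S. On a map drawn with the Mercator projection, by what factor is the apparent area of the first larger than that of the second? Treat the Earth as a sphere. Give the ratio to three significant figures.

Mercator areal scale is sec²φ.
At 67.9°: sec²(67.9°) = 1/0.3762² = 7.065.
At 6.6°: sec²(6.6°) = 1/0.9934² = 1.013.
Ratio = 7.065/1.013 = cos²(6.6°)/cos²(67.9°) ≈ 6.97.

6.97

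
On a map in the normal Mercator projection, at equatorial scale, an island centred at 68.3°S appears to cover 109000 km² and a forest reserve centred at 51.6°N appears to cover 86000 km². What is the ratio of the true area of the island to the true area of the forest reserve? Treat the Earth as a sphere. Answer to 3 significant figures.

On Mercator the areal scale is sec²φ, so true area = apparent × cos²φ.
True area of island: 109000 × cos²(68.3°) = 109000 × 0.1367 = 14900 km².
True area of forest reserve: 86000 × cos²(51.6°) = 86000 × 0.3858 = 33180 km².
Ratio = 14900 / 33180 ≈ 0.449.

0.449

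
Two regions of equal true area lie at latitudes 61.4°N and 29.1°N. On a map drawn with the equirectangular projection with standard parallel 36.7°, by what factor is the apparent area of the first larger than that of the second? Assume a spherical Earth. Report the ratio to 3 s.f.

With standard parallel φ₀ = 36.7°, the equirectangular projection gives x = Rλ cos φ₀, y = Rφ, so h = 1 and k = cos 36.7° / cos φ.
Areal scale at 61.4°: h·k = 1.000 × 1.675 = 1.675.
Areal scale at 29.1°: h·k = 1.000 × 0.9176 = 0.9176.
Ratio = 1.675/0.9176 ≈ 1.83.

1.83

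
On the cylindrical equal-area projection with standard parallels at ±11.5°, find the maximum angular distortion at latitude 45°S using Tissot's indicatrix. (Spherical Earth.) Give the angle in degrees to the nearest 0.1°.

A cylindrical equal-area projection with standard parallel φ₀ has meridian scale h = cos φ / cos φ₀ and parallel scale k = cos φ₀ / cos φ (so areas are preserved, h·k = 1).
At 45°: h = 0.7216, k = 1.386; principal scales a = 1.386, b = 0.7216.
sin(ω/2) = (a − b)/(a + b) = 0.6642/2.107 = 0.3152, so ω = 2 arcsin(0.3152) ≈ 36.7°.

36.7°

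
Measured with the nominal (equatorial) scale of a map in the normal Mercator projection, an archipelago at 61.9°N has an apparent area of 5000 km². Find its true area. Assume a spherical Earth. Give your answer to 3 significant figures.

The Mercator projection is conformal; its linear scale factor is the same in every direction and equals sec φ = 1/cos φ.
Areal scale = k² = sec²φ = 1/cos²(61.9°) = 1/0.4710² = 4.508.
True area = apparent / (areal scale) = 5000 / 4.508 ≈ 1110 km².

1110 km²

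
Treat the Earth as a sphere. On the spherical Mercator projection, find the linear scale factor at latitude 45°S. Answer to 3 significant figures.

Mercator is conformal, so the point scale is isotropic: h = k = sec φ = 1/cos φ.
k = 1/cos 45° = 1/0.7071 = 1.414.

1.41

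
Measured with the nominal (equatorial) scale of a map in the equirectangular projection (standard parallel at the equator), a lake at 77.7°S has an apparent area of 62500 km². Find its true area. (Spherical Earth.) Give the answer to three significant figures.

13300 km²

Plate carrée maps x = Rλ, y = Rφ. The meridian scale is h = 1 and the parallel scale is k = 1/cos φ = sec φ.
Areal scale = h·k = 1 × sec φ; at 77.7°, h = 1.000, k = 4.694, so h·k = 4.694.
True area = apparent / (areal scale) = 62500 / 4.694 ≈ 13300 km².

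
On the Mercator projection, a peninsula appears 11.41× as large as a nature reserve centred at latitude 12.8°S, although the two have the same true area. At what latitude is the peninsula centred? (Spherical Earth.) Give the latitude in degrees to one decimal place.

On Mercator, (apparent₁)/(apparent₂) = sec²φ₁ / sec²φ₂ when true areas are equal.
cos²φ₂ / cos²φ₁ = 11.41  ⇒  cos φ₁ = cos 12.8° / √11.41 = 0.9751/3.378 = 0.2887.
φ₁ = arccos(0.2887) ≈ 73.2°.

73.2°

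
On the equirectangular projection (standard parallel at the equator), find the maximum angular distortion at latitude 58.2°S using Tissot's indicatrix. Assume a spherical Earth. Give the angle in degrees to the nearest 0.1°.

36.1°

For the equirectangular projection with φ₀ = 0 (plate carrée), h = 1 along meridians and k = sec φ along parallels.
At 58.2°: h = 1.000, k = 1.898; principal scales a = 1.898, b = 1.000.
sin(ω/2) = (a − b)/(a + b) = 0.8977/2.898 = 0.3098, so ω = 2 arcsin(0.3098) ≈ 36.1°.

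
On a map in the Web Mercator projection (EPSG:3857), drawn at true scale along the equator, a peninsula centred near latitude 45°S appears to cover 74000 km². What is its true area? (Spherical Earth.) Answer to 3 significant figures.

The Mercator projection is conformal; its linear scale factor is the same in every direction and equals sec φ = 1/cos φ.
Areal scale = k² = sec²φ = 1/cos²(45°) = 1/0.7071² = 2.000.
True area = apparent / (areal scale) = 74000 / 2.000 ≈ 37000 km².

37000 km²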